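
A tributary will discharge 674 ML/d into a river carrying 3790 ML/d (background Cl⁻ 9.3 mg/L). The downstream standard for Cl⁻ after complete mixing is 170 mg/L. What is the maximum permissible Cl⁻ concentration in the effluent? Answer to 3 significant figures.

At the limit, (Qr·Cr + Qe·Cₑ)/(Qr + Qe) = 170:
Cₑ = (4464·170 − 3790·9.300) / 674.0 = 1074 mg/L.

1070 mg/L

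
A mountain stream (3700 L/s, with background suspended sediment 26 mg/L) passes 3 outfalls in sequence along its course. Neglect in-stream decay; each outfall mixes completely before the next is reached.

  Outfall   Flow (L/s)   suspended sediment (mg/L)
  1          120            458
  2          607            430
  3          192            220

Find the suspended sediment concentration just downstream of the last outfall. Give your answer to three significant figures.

Outfall 1: combined Q = 3820 L/s; C = (3700·26.00 + 120.0·458.0)/3820 = 39.57 mg/L.
Outfall 2: combined Q = 4427 L/s; C = (3820·39.57 + 607.0·430.0)/4427 = 93.10 mg/L.
Outfall 3: combined Q = 4619 L/s; C = (4427·93.10 + 192.0·220.0)/4619 = 98.38 mg/L.

98.4 mg/L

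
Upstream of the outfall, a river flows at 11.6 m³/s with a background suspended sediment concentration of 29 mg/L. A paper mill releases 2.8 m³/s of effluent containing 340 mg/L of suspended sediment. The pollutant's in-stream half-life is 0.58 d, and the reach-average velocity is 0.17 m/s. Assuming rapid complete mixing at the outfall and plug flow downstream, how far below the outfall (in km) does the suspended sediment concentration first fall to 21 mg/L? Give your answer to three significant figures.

After mixing, C = (11.60·29.00 + 2.800·340.0) / 14.40 = 1288/14.40 = 89.47 mg/L.
Half-life 0.58 d → k = ln 2 / 0.58 = 1.195 d⁻¹.
Set 89.47·exp(−k·t) = 21 → t = ln(89.47/21)/k = 104800 s = 29.11 h.
Distance = v·t = 0.17·104800 = 17810 m = 17.81 km.

17.8 km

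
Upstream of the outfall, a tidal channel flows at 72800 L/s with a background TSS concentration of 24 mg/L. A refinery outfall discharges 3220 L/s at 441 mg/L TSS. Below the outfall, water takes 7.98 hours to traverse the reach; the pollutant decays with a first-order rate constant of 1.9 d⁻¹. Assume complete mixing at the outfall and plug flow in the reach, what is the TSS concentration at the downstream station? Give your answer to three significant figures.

22.2 mg/L

Flow-weighted average: C = (72800·24.00 + 3220·441.0) / 76020 = 3167000/76020 = 41.66 mg/L.
First-order decay: C = 41.66·exp(−k·t) = 41.66·0.5317 = 22.15 mg/L.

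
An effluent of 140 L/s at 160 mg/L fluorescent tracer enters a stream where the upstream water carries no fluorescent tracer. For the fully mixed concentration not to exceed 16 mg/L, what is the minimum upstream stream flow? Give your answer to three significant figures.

1260 L/s

Set C_mix = 16: (Q·0 + 140.0·160.0) / (Q + 140.0) = 16
→ Q = 140.0·(160.0 − 16)/(16 − 0) = 1260 L/s.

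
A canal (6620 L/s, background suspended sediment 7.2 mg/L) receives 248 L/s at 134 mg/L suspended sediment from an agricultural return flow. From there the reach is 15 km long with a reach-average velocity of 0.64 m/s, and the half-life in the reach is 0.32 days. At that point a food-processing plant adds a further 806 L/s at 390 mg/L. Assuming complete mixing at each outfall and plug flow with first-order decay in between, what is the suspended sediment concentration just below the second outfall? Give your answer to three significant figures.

46.8 mg/L

Mass balance: C = (6620·7.200 + 248.0·134.0) / 6868 = 80900/6868 = 11.78 mg/L; combined flow 6868 L/s.
Travel time t = 15·1000 / 0.64 = 23440 s = 6.510 h.
Half-life 0.32 d → k = ln 2 / 0.32 = 2.166 d⁻¹.
Applying C = C₀e^(−kt): 11.78 × 0.5557 = 6.545 mg/L.
At the second outfall, C = (6868·6.545 + 806.0·390.0) / (6868 + 806.0) = 46.82 mg/L.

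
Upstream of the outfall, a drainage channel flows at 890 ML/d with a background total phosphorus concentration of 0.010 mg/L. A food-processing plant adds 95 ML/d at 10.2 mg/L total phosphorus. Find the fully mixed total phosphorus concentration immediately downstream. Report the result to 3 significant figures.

0.993 mg/L

After mixing, C = (890.0·0.01000 + 95.00·10.20) / 985.0 = 977.9/985.0 = 0.9928 mg/L.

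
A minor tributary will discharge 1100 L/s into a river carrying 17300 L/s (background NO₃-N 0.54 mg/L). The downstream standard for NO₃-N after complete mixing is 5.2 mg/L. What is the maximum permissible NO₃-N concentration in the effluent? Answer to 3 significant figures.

At the limit, (Qr·Cr + Qe·Cₑ)/(Qr + Qe) = 5.2:
Cₑ = (18400·5.2 − 17300·0.5400) / 1100 = 78.49 mg/L.

78.5 mg/L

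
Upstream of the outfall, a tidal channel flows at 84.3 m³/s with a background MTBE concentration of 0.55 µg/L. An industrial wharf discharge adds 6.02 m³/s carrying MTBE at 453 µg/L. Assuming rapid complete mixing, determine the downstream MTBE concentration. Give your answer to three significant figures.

30.7 µg/L

Conservation of mass: C = (84.30·0.5500 + 6.020·453.0) / 90.32 = 2773/90.32 = 30.71 µg/L.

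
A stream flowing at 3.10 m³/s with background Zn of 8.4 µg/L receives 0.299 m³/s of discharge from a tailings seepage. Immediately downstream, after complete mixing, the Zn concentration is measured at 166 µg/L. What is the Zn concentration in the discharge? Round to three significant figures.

1800 µg/L

Mass balance: 3.100·8.400 + 0.2990·Cₑ = 3.399·166.0
→ Cₑ = (3.399·166.0 − 3.100·8.400) / 0.2990 = 1800 µg/L.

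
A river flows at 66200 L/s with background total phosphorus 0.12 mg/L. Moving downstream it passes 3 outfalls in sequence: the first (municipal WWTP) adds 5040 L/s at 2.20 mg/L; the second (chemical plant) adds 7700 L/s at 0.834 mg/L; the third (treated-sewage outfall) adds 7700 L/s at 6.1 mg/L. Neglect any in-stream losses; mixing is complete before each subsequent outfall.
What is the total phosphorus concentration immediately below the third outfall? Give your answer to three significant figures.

Below outfall 1: Q → 71240 L/s, C = (66200·0.1200 + 5040·2.200)/71240 = 0.2672 mg/L.
Below outfall 2: Q → 78940 L/s, C = (71240·0.2672 + 7700·0.8340)/78940 = 0.3224 mg/L.
Below outfall 3: Q → 86640 L/s, C = (78940·0.3224 + 7700·6.100)/86640 = 0.8359 mg/L.

0.836 mg/L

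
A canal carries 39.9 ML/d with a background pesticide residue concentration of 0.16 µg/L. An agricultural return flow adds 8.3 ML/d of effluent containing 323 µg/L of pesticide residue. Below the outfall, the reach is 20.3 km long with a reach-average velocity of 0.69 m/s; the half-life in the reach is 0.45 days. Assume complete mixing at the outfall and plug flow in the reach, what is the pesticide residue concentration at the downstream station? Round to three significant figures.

Mixed concentration C = ΣQC/ΣQ = (39.90·0.1600 + 8.300·323.0) / 48.20 = 2687/48.20 = 55.75 µg/L.
Travel time t = 20.3·1000 / 0.69 = 29420 s = 8.172 h.
Half-life 0.45 d → k = ln 2 / 0.45 = 1.540 d⁻¹.
Decay over the reach: 55.75·exp(−kt) = 55.75·0.5919 = 33.00 µg/L.

33.0 µg/L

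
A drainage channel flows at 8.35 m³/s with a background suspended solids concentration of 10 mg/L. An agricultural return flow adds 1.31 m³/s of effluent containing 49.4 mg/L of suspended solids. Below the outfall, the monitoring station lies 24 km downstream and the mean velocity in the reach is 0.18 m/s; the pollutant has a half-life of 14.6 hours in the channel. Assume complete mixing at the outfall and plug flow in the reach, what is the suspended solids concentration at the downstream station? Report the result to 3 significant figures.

2.64 mg/L

Flow-weighted average: C = (8.350·10.00 + 1.310·49.40) / 9.660 = 148.2/9.660 = 15.34 mg/L.
Travel time t = 24·1000 / 0.18 = 133300 s = 37.04 h.
Half-life 14.6 h → k = ln 2 / 14.6 = 0.04748 h⁻¹ = 1.139 d⁻¹.
After decay, C = 15.34 × e^(−kt) = 15.34 × 0.1723 = 2.644 mg/L.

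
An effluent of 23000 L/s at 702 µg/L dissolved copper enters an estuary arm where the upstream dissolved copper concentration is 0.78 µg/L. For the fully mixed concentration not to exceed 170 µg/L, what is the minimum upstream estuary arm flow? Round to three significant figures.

72300 L/s

Set C_mix = 170: (Q·0.7800 + 23000·702.0) / (Q + 23000) = 170
→ Q = 23000·(702.0 − 170)/(170 − 0.7800) = 72310 L/s.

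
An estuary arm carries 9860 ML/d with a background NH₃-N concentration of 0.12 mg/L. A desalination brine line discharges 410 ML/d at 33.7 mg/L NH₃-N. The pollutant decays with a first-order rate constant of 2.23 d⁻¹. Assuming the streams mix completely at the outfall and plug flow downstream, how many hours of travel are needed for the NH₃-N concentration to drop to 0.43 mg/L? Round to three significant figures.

Flow-weighted average: C = (9860·0.1200 + 410.0·33.70) / 10270 = 15000/10270 = 1.461 mg/L.
1.461·exp(−k·t) = 0.43 → t = ln(1.461/0.43)/k = 47380 s = 13.16 h.

13.2 h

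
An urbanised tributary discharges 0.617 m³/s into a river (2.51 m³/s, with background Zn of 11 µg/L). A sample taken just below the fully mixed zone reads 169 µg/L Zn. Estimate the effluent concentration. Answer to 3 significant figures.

812 µg/L

Mass balance: 2.510·11.00 + 0.6170·Cₑ = 3.127·169.0
→ Cₑ = (3.127·169.0 − 2.510·11.00) / 0.6170 = 811.8 µg/L.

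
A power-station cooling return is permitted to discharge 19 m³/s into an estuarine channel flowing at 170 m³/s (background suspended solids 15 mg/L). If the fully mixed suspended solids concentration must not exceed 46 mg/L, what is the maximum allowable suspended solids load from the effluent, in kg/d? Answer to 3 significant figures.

Mass balance at the limit: 170.0·15.00 + 19.00·Cₑ = 189.0·46 → Cₑ = 323.4 mg/L.
Load = 19.00 m³/s × 323.4 g/m³ × 86 400 s/d = 530800 kg/d.

531000 kg/d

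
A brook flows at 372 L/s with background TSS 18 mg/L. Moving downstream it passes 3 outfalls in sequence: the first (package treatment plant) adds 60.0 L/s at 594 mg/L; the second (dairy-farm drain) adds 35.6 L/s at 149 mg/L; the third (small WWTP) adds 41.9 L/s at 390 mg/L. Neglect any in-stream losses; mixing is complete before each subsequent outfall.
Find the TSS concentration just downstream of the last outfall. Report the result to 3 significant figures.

126 mg/L

Below outfall 1: Q → 432.0 L/s, C = (372.0·18.00 + 60.00·594.0)/432.0 = 98.00 mg/L.
Below outfall 2: Q → 467.6 L/s, C = (432.0·98.00 + 35.60·149.0)/467.6 = 101.9 mg/L.
Below outfall 3: Q → 509.5 L/s, C = (467.6·101.9 + 41.90·390.0)/509.5 = 125.6 mg/L.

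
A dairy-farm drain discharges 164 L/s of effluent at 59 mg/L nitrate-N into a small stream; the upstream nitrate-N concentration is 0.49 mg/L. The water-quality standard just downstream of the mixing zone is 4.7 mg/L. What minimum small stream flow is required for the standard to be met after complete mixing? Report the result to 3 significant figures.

Set C_mix = 4.7: (Q·0.4900 + 164.0·59.00) / (Q + 164.0) = 4.7
→ Q = 164.0·(59.00 − 4.7)/(4.7 − 0.4900) = 2115 L/s.

2120 L/s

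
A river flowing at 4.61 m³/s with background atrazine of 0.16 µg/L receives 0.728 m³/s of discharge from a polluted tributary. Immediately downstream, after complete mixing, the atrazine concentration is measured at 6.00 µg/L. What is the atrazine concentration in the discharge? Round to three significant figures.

43.0 µg/L

Mass balance: 4.610·0.1600 + 0.7280·Cₑ = 5.338·6.000
→ Cₑ = (5.338·6.000 − 4.610·0.1600) / 0.7280 = 42.98 µg/L.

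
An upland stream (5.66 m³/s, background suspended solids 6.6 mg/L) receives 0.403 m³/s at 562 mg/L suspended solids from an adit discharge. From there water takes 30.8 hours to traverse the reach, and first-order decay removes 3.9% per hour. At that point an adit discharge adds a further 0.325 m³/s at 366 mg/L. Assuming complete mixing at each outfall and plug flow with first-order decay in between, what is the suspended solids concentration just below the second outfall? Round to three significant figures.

30.8 mg/L

Mass balance: C = (5.660·6.600 + 0.4030·562.0) / 6.063 = 263.8/6.063 = 43.52 mg/L; combined flow 6.063 m³/s.
3.9%/h lost → k = −ln(1 − 0.039) = 0.03978 h⁻¹.
Decay over the reach: 43.52·exp(−kt) = 43.52·0.2937 = 12.78 mg/L.
Second outfall: C = (6.063·12.78 + 0.3250·366.0)/6.388 = 30.75 mg/L.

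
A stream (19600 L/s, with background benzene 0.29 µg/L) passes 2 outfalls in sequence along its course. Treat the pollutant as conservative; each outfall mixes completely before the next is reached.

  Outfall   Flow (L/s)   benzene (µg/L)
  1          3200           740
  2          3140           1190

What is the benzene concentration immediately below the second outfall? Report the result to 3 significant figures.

Below outfall 1: Q → 22800 L/s, C = (19600·0.2900 + 3200·740.0)/22800 = 104.1 µg/L.
Below outfall 2: Q → 25940 L/s, C = (22800·104.1 + 3140·1190)/25940 = 235.6 µg/L.

236 µg/L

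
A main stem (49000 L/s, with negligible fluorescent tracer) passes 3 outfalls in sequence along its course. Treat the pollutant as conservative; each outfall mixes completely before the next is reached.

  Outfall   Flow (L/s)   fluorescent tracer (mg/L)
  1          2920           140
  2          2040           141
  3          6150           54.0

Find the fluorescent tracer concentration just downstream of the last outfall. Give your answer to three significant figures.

After outfall 1: Q = 49000 + 2920 = 51920 L/s; C = (49000·0 + 2920·140.0)/51920 = 7.874 mg/L.
After outfall 2: Q = 51920 + 2040 = 53960 L/s; C = (51920·7.874 + 2040·141.0)/53960 = 12.91 mg/L.
After outfall 3: Q = 53960 + 6150 = 60110 L/s; C = (53960·12.91 + 6150·54.00)/60110 = 17.11 mg/L.

17.1 mg/L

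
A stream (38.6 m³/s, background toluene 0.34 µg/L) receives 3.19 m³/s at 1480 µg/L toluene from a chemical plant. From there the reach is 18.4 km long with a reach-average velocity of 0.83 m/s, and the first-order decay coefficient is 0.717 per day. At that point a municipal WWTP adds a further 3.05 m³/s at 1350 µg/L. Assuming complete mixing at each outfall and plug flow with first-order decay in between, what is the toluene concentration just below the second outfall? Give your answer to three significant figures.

180 µg/L

Flow-weighted average: C = (38.60·0.3400 + 3.190·1480) / 41.79 = 4734/41.79 = 113.3 µg/L; combined flow 41.79 m³/s.
Travel time t = 18.4·1000 / 0.83 = 22170 s = 6.158 h.
Decay over the reach: 113.3·exp(−kt) = 113.3·0.8320 = 94.25 µg/L.
Second outfall: C = (41.79·94.25 + 3.050·1350)/44.84 = 179.7 µg/L.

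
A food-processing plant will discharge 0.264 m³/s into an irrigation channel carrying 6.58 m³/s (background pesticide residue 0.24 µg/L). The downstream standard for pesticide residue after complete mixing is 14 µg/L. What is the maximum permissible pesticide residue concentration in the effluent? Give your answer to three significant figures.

At the limit, (Qr·Cr + Qe·Cₑ)/(Qr + Qe) = 14:
Cₑ = (6.844·14 − 6.580·0.2400) / 0.2640 = 357.0 µg/L.

357 µg/L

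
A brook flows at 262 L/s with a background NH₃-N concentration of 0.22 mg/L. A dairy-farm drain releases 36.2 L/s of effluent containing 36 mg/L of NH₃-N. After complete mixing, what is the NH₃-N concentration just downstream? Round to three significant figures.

4.56 mg/L

Mass balance: C = (262.0·0.2200 + 36.20·36.00) / 298.2 = 1361/298.2 = 4.564 mg/L.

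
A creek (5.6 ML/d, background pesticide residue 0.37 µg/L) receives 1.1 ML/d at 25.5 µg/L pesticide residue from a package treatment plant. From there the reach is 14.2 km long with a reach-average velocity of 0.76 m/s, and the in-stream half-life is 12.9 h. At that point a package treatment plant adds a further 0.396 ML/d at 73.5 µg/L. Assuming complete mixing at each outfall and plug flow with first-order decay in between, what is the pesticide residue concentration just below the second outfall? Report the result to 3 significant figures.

7.31 µg/L

Mass balance: C = (5.600·0.3700 + 1.100·25.50) / 6.700 = 30.12/6.700 = 4.496 µg/L; combined flow 6.700 ML/d.
Travel time t = 14.2·1000 / 0.76 = 18680 s = 5.190 h.
Half-life 12.9 h → k = ln 2 / 12.9 = 0.05373 h⁻¹ = 1.290 d⁻¹.
Applying C = C₀e^(−kt): 4.496 × 0.7566 = 3.402 µg/L.
At the second outfall, C = (6.700·3.402 + 0.3960·73.50) / (6.700 + 0.3960) = 7.314 µg/L.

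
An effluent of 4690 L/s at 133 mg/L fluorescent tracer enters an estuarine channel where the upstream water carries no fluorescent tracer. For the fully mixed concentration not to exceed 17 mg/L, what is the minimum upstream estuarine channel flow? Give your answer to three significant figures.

Set C_mix = 17: (Q·0 + 4690·133.0) / (Q + 4690) = 17
→ Q = 4690·(133.0 − 17)/(17 − 0) = 32000 L/s.

32000 L/s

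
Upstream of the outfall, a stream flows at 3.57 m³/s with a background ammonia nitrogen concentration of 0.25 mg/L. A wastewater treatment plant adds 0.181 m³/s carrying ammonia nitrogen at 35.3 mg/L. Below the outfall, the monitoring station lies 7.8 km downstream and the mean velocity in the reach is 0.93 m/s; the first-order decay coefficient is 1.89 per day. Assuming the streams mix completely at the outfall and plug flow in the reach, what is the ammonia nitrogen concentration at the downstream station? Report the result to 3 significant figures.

1.62 mg/L

Conservation of mass: C = (3.570·0.2500 + 0.1810·35.30) / 3.751 = 7.282/3.751 = 1.941 mg/L.
Travel time t = 7.8·1000 / 0.93 = 8387 s = 2.330 h.
First-order decay: C = 1.941·exp(−k·t) = 1.941·0.8324 = 1.616 mg/L.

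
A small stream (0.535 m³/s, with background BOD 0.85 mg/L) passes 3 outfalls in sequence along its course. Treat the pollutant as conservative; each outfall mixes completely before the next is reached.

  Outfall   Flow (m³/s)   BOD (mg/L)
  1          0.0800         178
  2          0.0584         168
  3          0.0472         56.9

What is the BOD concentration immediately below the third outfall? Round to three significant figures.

37.7 mg/L

After outfall 1: Q = 0.5350 + 0.08000 = 0.6150 m³/s; C = (0.5350·0.8500 + 0.08000·178.0)/0.6150 = 23.89 mg/L.
After outfall 2: Q = 0.6150 + 0.05840 = 0.6734 m³/s; C = (0.6150·23.89 + 0.05840·168.0)/0.6734 = 36.39 mg/L.
After outfall 3: Q = 0.6734 + 0.04720 = 0.7206 m³/s; C = (0.6734·36.39 + 0.04720·56.90)/0.7206 = 37.73 mg/L.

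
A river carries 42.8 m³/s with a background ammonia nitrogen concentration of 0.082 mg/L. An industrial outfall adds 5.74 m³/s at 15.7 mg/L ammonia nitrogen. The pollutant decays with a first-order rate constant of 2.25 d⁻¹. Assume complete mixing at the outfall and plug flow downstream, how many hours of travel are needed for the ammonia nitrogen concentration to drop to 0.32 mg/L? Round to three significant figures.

19.2 h

After mixing, C = (42.80·0.08200 + 5.740·15.70) / 48.54 = 93.63/48.54 = 1.929 mg/L.
1.929·exp(−k·t) = 0.32 → t = ln(1.929/0.32)/k = 68980 s = 19.16 h.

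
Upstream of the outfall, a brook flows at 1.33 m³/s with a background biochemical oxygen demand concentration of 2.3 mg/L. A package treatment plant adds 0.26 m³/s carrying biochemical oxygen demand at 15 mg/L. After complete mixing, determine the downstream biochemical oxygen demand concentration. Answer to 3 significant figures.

Conservation of mass: C = (1.330·2.300 + 0.2600·15.00) / 1.590 = 6.959/1.590 = 4.377 mg/L.

4.38 mg/L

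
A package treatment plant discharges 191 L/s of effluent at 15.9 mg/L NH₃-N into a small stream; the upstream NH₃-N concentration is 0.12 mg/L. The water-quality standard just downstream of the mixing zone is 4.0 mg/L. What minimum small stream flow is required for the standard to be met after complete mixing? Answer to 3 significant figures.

586 L/s

Set C_mix = 4.0: (Q·0.1200 + 191.0·15.90) / (Q + 191.0) = 4.0
→ Q = 191.0·(15.90 − 4.0)/(4.0 − 0.1200) = 585.8 L/s.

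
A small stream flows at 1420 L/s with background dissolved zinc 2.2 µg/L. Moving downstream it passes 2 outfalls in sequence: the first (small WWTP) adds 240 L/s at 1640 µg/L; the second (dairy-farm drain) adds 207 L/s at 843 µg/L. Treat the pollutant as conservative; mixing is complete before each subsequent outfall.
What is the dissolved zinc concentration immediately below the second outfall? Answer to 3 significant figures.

306 µg/L

After outfall 1: Q = 1420 + 240.0 = 1660 L/s; C = (1420·2.200 + 240.0·1640)/1660 = 239.0 µg/L.
After outfall 2: Q = 1660 + 207.0 = 1867 L/s; C = (1660·239.0 + 207.0·843.0)/1867 = 306.0 µg/L.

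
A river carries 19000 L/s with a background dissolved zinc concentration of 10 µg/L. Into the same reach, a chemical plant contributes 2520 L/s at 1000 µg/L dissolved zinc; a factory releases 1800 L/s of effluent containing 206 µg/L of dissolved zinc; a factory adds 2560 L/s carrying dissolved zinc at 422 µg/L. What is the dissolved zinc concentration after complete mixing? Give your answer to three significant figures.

Flow-weighted average: C = (19000·10.00 + 2520·1000 + 1800·206.0 + 2560·422.0) / 25880 = 4161000/25880 = 160.8 µg/L.

161 µg/L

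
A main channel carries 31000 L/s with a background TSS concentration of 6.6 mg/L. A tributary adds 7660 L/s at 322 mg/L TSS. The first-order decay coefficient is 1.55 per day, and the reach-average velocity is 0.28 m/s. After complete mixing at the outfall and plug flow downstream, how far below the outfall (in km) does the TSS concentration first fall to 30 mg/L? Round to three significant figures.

Conservation of mass: C = (31000·6.600 + 7660·322.0) / 38660 = 2671000/38660 = 69.09 mg/L.
Set 69.09·exp(−k·t) = 30 → t = ln(69.09/30)/k = 46500 s = 12.92 h.
Distance = v·t = 0.28·46500 = 13020 m = 13.02 km.

13.0 km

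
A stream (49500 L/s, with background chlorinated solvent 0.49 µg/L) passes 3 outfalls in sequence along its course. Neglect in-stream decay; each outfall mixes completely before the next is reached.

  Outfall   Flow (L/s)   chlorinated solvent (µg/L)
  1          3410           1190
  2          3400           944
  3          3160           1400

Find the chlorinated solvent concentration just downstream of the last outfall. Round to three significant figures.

After outfall 1: Q = 49500 + 3410 = 52910 L/s; C = (49500·0.4900 + 3410·1190)/52910 = 77.15 µg/L.
After outfall 2: Q = 52910 + 3400 = 56310 L/s; C = (52910·77.15 + 3400·944.0)/56310 = 129.5 µg/L.
After outfall 3: Q = 56310 + 3160 = 59470 L/s; C = (56310·129.5 + 3160·1400)/59470 = 197.0 µg/L.

197 µg/L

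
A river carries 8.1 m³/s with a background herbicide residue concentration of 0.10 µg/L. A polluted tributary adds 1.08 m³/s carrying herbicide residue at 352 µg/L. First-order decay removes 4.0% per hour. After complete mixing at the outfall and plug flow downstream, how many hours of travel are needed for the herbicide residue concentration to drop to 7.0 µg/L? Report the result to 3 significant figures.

43.6 h

Mixed concentration C = ΣQC/ΣQ = (8.100·0.1000 + 1.080·352.0) / 9.180 = 381.0/9.180 = 41.50 µg/L.
4.0%/h lost → k = −ln(1 − 0.04) = 0.04082 h⁻¹.
41.50·exp(−k·t) = 7.0 → t = ln(41.50/7.0)/k = 157000 s = 43.60 h.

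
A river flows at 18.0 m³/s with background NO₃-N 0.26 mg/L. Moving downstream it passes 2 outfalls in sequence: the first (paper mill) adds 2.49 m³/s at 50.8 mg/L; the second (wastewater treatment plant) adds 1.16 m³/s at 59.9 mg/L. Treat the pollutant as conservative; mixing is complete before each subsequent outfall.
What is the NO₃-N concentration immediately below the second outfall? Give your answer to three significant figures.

9.27 mg/L

After outfall 1: Q = 18.00 + 2.490 = 20.49 m³/s; C = (18.00·0.2600 + 2.490·50.80)/20.49 = 6.402 mg/L.
After outfall 2: Q = 20.49 + 1.160 = 21.65 m³/s; C = (20.49·6.402 + 1.160·59.90)/21.65 = 9.268 mg/L.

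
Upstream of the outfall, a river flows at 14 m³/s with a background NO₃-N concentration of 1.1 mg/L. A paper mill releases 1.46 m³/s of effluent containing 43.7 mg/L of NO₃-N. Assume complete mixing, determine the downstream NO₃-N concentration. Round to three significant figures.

5.12 mg/L

Conservation of mass: C = (14.00·1.100 + 1.460·43.70) / 15.46 = 79.20/15.46 = 5.123 mg/L.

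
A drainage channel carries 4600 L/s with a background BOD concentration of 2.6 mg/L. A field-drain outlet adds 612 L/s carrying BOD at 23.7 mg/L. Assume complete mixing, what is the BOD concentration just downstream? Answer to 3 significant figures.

5.08 mg/L

After mixing, C = (4600·2.600 + 612.0·23.70) / 5212 = 26460/5212 = 5.078 mg/L.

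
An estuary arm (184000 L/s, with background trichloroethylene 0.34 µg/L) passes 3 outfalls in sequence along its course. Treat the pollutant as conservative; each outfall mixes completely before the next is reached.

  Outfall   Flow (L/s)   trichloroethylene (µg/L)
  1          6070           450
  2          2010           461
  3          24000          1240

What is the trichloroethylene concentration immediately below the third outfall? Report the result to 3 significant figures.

155 µg/L

Below outfall 1: Q → 190100 L/s, C = (184000·0.3400 + 6070·450.0)/190100 = 14.70 µg/L.
Below outfall 2: Q → 192100 L/s, C = (190100·14.70 + 2010·461.0)/192100 = 19.37 µg/L.
Below outfall 3: Q → 216100 L/s, C = (192100·19.37 + 24000·1240)/216100 = 154.9 µg/L.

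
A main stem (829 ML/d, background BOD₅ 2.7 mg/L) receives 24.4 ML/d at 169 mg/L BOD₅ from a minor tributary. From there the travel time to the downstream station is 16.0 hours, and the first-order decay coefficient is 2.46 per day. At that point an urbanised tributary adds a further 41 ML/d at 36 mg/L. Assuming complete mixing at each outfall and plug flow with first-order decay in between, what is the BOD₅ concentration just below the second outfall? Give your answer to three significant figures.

Conservation of mass: C = (829.0·2.700 + 24.40·169.0) / 853.4 = 6362/853.4 = 7.455 mg/L; combined flow 853.4 ML/d.
Decay over the reach: 7.455·exp(−kt) = 7.455·0.1940 = 1.446 mg/L.
Second outfall: C = (853.4·1.446 + 41.00·36.00)/894.4 = 3.030 mg/L.

3.03 mg/L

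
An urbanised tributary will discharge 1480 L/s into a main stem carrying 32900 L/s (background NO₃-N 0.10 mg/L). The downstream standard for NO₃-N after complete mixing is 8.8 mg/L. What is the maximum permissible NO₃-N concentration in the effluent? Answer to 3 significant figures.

At the limit, (Qr·Cr + Qe·Cₑ)/(Qr + Qe) = 8.8:
Cₑ = (34380·8.8 − 32900·0.1000) / 1480 = 202.2 mg/L.

202 mg/L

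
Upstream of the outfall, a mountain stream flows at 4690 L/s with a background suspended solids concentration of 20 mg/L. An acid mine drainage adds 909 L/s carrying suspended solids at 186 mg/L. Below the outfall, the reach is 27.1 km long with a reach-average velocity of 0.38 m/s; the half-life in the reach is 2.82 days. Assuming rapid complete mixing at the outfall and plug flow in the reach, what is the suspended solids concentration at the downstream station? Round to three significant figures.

38.3 mg/L

Flow-weighted average: C = (4690·20.00 + 909.0·186.0) / 5599 = 262900/5599 = 46.95 mg/L.
Travel time t = 27.1·1000 / 0.38 = 71320 s = 19.81 h.
Half-life 2.82 d → k = ln 2 / 2.82 = 0.2458 d⁻¹.
Decay over the reach: 46.95·exp(−kt) = 46.95·0.8164 = 38.33 mg/L.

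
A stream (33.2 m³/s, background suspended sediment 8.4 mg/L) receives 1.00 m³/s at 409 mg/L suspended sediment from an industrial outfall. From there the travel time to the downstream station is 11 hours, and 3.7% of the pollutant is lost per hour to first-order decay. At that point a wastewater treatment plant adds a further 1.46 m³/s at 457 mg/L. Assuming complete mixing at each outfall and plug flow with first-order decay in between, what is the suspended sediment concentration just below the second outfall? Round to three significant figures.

Flow-weighted average: C = (33.20·8.400 + 1.000·409.0) / 34.20 = 687.9/34.20 = 20.11 mg/L; combined flow 34.20 m³/s.
3.7%/h lost → k = −ln(1 − 0.037) = 0.03770 h⁻¹.
After decay, C = 20.11 × e^(−kt) = 20.11 × 0.6605 = 13.29 mg/L.
Second outfall: C = (34.20·13.29 + 1.460·457.0)/35.66 = 31.45 mg/L.

31.5 mg/L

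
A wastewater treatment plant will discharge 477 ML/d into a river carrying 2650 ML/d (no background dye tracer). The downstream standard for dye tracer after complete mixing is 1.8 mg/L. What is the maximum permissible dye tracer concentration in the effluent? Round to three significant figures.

11.8 mg/L

At the limit, (Qr·Cr + Qe·Cₑ)/(Qr + Qe) = 1.8:
Cₑ = (3127·1.8 − 2650·0) / 477.0 = 11.80 mg/L.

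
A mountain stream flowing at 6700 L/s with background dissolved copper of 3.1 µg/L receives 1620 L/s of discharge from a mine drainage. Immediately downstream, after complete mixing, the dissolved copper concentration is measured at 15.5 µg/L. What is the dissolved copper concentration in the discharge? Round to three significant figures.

66.8 µg/L

Mass balance: 6700·3.100 + 1620·Cₑ = 8320·15.50
→ Cₑ = (8320·15.50 − 6700·3.100) / 1620 = 66.78 µg/L.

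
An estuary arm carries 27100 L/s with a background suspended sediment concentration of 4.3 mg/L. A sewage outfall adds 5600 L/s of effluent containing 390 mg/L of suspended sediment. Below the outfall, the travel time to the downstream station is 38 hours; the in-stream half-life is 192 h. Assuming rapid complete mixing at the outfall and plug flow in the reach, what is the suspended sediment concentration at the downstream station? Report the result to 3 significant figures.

Mixed concentration C = ΣQC/ΣQ = (27100·4.300 + 5600·390.0) / 32700 = 2301000/32700 = 70.35 mg/L.
Half-life 192 h → k = ln 2 / 192 = 0.003610 h⁻¹ = 0.08664 d⁻¹.
After decay, C = 70.35 × e^(−kt) = 70.35 × 0.8718 = 61.33 mg/L.

61.3 mg/L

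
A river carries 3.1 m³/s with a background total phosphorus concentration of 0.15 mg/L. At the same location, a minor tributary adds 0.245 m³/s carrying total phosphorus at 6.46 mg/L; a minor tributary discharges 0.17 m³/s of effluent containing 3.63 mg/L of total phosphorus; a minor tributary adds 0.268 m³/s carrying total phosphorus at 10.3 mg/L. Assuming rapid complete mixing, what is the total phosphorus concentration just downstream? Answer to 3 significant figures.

1.43 mg/L

Mixed concentration C = ΣQC/ΣQ = (3.100·0.1500 + 0.2450·6.460 + 0.1700·3.630 + 0.2680·10.30) / 3.783 = 5.425/3.783 = 1.434 mg/L.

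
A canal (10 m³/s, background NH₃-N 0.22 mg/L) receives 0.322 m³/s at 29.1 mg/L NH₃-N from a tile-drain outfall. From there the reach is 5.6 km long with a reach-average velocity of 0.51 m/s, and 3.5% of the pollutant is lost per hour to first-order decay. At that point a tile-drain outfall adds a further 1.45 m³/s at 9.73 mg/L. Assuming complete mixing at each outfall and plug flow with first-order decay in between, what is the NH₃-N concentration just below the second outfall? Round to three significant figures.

2.08 mg/L

Mixed concentration C = ΣQC/ΣQ = (10.00·0.2200 + 0.3220·29.10) / 10.32 = 11.57/10.32 = 1.121 mg/L; combined flow 10.32 m³/s.
Travel time t = 5.6·1000 / 0.51 = 10980 s = 3.050 h.
3.5%/h lost → k = −ln(1 − 0.035) = 0.03563 h⁻¹.
After decay, C = 1.121 × e^(−kt) = 1.121 × 0.8970 = 1.006 mg/L.
At the second outfall, C = (10.32·1.006 + 1.450·9.730) / (10.32 + 1.450) = 2.080 mg/L.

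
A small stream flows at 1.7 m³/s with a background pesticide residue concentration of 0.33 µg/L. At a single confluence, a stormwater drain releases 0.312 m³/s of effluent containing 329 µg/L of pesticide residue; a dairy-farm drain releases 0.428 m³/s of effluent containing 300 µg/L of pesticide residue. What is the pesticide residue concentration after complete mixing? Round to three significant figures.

94.9 µg/L

Flow-weighted average: C = (1.700·0.3300 + 0.3120·329.0 + 0.4280·300.0) / 2.440 = 231.6/2.440 = 94.92 µg/L.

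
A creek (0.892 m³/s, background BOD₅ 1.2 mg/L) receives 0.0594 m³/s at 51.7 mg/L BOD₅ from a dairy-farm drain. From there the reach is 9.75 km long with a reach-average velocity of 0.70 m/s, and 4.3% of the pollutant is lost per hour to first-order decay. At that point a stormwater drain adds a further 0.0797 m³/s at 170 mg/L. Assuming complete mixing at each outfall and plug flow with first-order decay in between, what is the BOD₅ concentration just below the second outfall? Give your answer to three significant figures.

Mass balance: C = (0.8920·1.200 + 0.05940·51.70) / 0.9514 = 4.141/0.9514 = 4.353 mg/L; combined flow 0.9514 m³/s.
Travel time t = 9.75·1000 / 0.70 = 13930 s = 3.869 h.
4.3%/h lost → k = −ln(1 − 0.043) = 0.04395 h⁻¹.
Decay over the reach: 4.353·exp(−kt) = 4.353·0.8436 = 3.672 mg/L.
Second outfall: C = (0.9514·3.672 + 0.07970·170.0)/1.031 = 16.53 mg/L.

16.5 mg/L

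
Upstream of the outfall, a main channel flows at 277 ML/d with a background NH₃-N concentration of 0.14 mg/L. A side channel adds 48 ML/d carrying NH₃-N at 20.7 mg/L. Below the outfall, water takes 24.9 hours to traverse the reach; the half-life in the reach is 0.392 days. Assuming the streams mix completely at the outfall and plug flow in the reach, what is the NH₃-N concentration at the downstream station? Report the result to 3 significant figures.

0.507 mg/L

Flow-weighted average: C = (277.0·0.1400 + 48.00·20.70) / 325.0 = 1032/325.0 = 3.177 mg/L.
Half-life 0.392 d → k = ln 2 / 0.392 = 1.768 d⁻¹.
Decay over the reach: 3.177·exp(−kt) = 3.177·0.1597 = 0.5073 mg/L.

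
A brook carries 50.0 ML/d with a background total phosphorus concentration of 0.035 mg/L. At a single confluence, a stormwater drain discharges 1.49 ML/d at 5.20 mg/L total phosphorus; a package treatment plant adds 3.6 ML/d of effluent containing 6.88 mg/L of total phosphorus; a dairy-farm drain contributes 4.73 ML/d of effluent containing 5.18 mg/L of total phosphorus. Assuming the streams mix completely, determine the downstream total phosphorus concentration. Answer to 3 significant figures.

After mixing, C = (50.00·0.03500 + 1.490·5.200 + 3.600·6.880 + 4.730·5.180) / 59.82 = 58.77/59.82 = 0.9824 mg/L.

0.982 mg/L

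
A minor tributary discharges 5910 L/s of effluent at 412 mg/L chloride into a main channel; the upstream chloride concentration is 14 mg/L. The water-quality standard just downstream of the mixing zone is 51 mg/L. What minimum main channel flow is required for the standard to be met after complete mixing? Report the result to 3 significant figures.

Set C_mix = 51: (Q·14.00 + 5910·412.0) / (Q + 5910) = 51
→ Q = 5910·(412.0 − 51)/(51 − 14.00) = 57660 L/s.

57700 L/s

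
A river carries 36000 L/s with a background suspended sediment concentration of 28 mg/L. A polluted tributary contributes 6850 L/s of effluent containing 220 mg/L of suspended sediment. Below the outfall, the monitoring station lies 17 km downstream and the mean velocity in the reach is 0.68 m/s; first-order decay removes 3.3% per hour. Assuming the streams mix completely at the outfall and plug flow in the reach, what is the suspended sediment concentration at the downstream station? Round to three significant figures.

46.5 mg/L

Mixed concentration C = ΣQC/ΣQ = (36000·28.00 + 6850·220.0) / 42850 = 2515000/42850 = 58.69 mg/L.
Travel time t = 17·1000 / 0.68 = 25000 s = 6.944 h.
3.3%/h lost → k = −ln(1 − 0.033) = 0.03356 h⁻¹.
Applying C = C₀e^(−kt): 58.69 × 0.7921 = 46.49 mg/L.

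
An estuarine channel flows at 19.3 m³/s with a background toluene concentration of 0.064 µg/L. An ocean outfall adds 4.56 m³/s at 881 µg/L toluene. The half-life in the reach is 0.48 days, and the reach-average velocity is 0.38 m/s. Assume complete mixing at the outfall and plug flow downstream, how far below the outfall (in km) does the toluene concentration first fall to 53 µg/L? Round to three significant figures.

26.3 km

Conservation of mass: C = (19.30·0.06400 + 4.560·881.0) / 23.86 = 4019/23.86 = 168.4 µg/L.
Half-life 0.48 d → k = ln 2 / 0.48 = 1.444 d⁻¹.
Set 168.4·exp(−k·t) = 53 → t = ln(168.4/53)/k = 69180 s = 19.22 h.
Distance = v·t = 0.38·69180 = 26290 m = 26.29 km.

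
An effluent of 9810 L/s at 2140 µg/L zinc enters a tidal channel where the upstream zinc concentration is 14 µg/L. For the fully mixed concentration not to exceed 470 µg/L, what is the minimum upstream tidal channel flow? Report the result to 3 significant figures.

35900 L/s

Set C_mix = 470: (Q·14.00 + 9810·2140) / (Q + 9810) = 470
→ Q = 9810·(2140 − 470)/(470 − 14.00) = 35930 L/s.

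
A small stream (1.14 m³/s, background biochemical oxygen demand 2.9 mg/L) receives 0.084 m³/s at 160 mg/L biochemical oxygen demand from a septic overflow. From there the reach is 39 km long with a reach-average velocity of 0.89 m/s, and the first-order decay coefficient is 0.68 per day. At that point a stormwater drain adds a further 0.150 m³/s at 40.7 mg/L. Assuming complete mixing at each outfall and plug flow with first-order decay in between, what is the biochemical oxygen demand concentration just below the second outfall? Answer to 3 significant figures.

Mass balance: C = (1.140·2.900 + 0.08400·160.0) / 1.224 = 16.75/1.224 = 13.68 mg/L; combined flow 1.224 m³/s.
Travel time t = 39·1000 / 0.89 = 43820 s = 12.17 h.
First-order decay: C = 13.68·exp(−k·t) = 13.68·0.7083 = 9.691 mg/L.
At the second outfall, C = (1.224·9.691 + 0.1500·40.70) / (1.224 + 0.1500) = 13.08 mg/L.

13.1 mg/L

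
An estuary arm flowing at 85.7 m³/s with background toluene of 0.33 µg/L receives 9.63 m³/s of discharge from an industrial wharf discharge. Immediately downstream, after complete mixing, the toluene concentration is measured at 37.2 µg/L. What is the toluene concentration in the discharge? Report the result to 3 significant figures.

365 µg/L

Mass balance: 85.70·0.3300 + 9.630·Cₑ = 95.33·37.20
→ Cₑ = (95.33·37.20 − 85.70·0.3300) / 9.630 = 365.3 µg/L.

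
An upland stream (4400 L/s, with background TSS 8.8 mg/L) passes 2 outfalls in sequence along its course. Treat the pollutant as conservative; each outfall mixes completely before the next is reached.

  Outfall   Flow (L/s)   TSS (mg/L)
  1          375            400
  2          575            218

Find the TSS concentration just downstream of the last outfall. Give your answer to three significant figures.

After outfall 1: Q = 4400 + 375.0 = 4775 L/s; C = (4400·8.800 + 375.0·400.0)/4775 = 39.52 mg/L.
After outfall 2: Q = 4775 + 575.0 = 5350 L/s; C = (4775·39.52 + 575.0·218.0)/5350 = 58.70 mg/L.

58.7 mg/L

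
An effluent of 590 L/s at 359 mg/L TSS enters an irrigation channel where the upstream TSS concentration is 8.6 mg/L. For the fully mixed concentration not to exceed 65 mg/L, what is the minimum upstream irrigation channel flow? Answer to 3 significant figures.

Set C_mix = 65: (Q·8.600 + 590.0·359.0) / (Q + 590.0) = 65
→ Q = 590.0·(359.0 − 65)/(65 − 8.600) = 3076 L/s.

3080 L/s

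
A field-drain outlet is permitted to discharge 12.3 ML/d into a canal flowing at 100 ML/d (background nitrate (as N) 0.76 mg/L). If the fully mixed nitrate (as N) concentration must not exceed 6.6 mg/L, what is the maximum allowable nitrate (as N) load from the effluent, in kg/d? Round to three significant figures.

665 kg/d

Mass balance at the limit: 100.0·0.7600 + 12.30·Cₑ = 112.3·6.6 → Cₑ = 54.08 mg/L.
12.30 ML/d = 0.1424 m³/s. Load = 0.1424 m³/s × 54.08 g/m³ × 86 400 s/d = 665.2 kg/d.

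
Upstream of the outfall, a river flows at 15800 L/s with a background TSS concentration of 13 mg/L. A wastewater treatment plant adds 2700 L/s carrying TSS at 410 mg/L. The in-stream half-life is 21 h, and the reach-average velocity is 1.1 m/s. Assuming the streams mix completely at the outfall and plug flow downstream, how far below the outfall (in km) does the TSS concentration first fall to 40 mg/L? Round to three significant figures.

68.7 km

Flow-weighted average: C = (15800·13.00 + 2700·410.0) / 18500 = 1312000/18500 = 70.94 mg/L.
Half-life 21 h → k = ln 2 / 21 = 0.03301 h⁻¹ = 0.7922 d⁻¹.
Set 70.94·exp(−k·t) = 40 → t = ln(70.94/40)/k = 62490 s = 17.36 h.
Distance = v·t = 1.1·62490 = 68740 m = 68.74 km.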